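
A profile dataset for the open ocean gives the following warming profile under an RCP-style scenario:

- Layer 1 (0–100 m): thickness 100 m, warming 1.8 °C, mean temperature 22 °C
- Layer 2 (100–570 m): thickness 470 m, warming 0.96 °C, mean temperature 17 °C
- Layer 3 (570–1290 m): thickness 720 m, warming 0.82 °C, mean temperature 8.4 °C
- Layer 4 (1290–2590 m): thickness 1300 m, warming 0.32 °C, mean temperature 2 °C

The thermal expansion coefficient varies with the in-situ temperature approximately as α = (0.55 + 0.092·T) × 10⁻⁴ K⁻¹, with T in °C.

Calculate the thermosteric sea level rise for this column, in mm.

Layer 1: α = (0.55 + 0.092×22)×10⁻⁴ = 2.574×10⁻⁴ K⁻¹
Layer 2: α = (0.55 + 0.092×17)×10⁻⁴ = 2.114×10⁻⁴ K⁻¹
Layer 3: α = (0.55 + 0.092×8.4)×10⁻⁴ = 1.3228×10⁻⁴ K⁻¹
Layer 4: α = (0.55 + 0.092×2)×10⁻⁴ = 0.734×10⁻⁴ K⁻¹
0–100 m: 1.8 × 100 × 2.574×10⁻⁴ = 0.046332 m
2.114×10⁻⁴ × 0.96 × 470 = 0.09538368 m
Layer 3: 720 × 0.82 × 1.3228×10⁻⁴ = 0.078098112 m
0.32 × 0.734×10⁻⁴ × 1300 = 0.0305344 m
Δh = 0.046332 + 0.09538368 + 0.078098112 + 0.0305344 = 0.250348192 m

Δh ≈ 250 mm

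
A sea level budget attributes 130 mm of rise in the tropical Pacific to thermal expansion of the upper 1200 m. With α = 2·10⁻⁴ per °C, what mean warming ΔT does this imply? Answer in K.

ΔT = Δh/(αH) = 0.13 / (2×10⁻⁴ × 1200) ≈ 0.5417 K

ΔT ≈ 0.542 K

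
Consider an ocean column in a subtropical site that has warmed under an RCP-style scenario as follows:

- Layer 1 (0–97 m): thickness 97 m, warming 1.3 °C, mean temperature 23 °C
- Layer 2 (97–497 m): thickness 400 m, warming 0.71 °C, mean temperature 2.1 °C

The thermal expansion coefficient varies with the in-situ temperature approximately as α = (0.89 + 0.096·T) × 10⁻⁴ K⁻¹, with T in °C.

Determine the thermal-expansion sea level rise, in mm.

Layer 1: α = (0.89 + 0.096×23)×10⁻⁴ = 3.098×10⁻⁴ K⁻¹
Layer 2: α = (0.89 + 0.096×2.1)×10⁻⁴ = 1.0916×10⁻⁴ K⁻¹
Layer 1: 3.098×10⁻⁴ × 1.3 × 97 = 0.03906578 m
0.71 × 400 × 1.0916×10⁻⁴ = 0.03100144 m
Δh = 0.03906578 + 0.03100144 = 0.07006722 m ≈ 70 mm

Δh ≈ 70 mm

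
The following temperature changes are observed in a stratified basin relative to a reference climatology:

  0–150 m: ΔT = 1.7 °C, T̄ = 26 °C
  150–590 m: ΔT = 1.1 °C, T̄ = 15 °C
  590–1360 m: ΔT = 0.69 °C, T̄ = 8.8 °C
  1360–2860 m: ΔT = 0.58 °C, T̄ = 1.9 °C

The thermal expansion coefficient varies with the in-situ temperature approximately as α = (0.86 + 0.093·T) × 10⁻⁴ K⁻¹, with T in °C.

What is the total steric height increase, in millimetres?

372 mm

Layer 1: α = (0.86 + 0.093×26)×10⁻⁴ = 3.278×10⁻⁴ K⁻¹
Layer 2: α = (0.86 + 0.093×15)×10⁻⁴ = 2.255×10⁻⁴ K⁻¹
Layer 3: α = (0.86 + 0.093×8.8)×10⁻⁴ = 1.6784×10⁻⁴ K⁻¹
Layer 4: α = (0.86 + 0.093×1.9)×10⁻⁴ = 1.0367×10⁻⁴ K⁻¹
0–150 m: 1.7 × 150 × 3.278×10⁻⁴ = 0.083589 m
2.255×10⁻⁴ × 440 × 1.1 = 0.109142 m
Layer 3: 0.69 × 770 × 1.6784×10⁻⁴ = 0.089173392 m
1360–2860 m: 0.58 × 1500 × 1.0367×10⁻⁴ = 0.0901929 m
Δh = 0.083589 + 0.109142 + 0.089173392 + 0.0901929 = 0.372097292 m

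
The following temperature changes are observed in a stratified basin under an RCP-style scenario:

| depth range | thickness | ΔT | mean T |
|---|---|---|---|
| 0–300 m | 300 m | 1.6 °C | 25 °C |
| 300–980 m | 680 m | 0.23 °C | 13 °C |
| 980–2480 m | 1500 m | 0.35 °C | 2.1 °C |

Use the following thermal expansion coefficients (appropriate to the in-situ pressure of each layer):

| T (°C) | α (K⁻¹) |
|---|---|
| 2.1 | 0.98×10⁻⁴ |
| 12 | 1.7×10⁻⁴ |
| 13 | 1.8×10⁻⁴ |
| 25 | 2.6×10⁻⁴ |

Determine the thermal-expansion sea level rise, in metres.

0.204 m of thermosteric rise

Layer 1 at 25 °C → α = 2.6×10⁻⁴ K⁻¹
Layer 2 at 13 °C → α = 1.8×10⁻⁴ K⁻¹
Layer 3 at 2.1 °C → α = 0.98×10⁻⁴ K⁻¹
2.6×10⁻⁴ × 1.6 × 300 = 0.12480 m
680 × 0.23 × 1.8×10⁻⁴ = 0.028152 m
980–2480 m: 1500 × 0.35 × 0.98×10⁻⁴ = 0.05145 m
Δh = 0.12480 + 0.028152 + 0.05145 = 0.204402 m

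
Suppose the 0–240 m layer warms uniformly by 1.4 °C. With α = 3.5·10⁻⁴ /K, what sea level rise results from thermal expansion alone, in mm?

Δh ≈ 118 mm

Δh = αΔT·H = 3.5×10⁻⁴ × 1.4 × 240 = 0.11760 m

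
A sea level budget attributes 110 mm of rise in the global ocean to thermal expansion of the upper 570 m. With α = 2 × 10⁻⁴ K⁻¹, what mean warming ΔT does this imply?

ΔT = Δh/(αH) = 0.11 / (2×10⁻⁴ × 570) ≈ 0.9649 K

about 0.965 K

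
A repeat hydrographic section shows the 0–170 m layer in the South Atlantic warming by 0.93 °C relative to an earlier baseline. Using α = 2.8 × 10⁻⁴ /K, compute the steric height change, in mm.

44 mm

Δh = αΔT·H = 2.8×10⁻⁴ × 0.93 × 170 = 0.044268 m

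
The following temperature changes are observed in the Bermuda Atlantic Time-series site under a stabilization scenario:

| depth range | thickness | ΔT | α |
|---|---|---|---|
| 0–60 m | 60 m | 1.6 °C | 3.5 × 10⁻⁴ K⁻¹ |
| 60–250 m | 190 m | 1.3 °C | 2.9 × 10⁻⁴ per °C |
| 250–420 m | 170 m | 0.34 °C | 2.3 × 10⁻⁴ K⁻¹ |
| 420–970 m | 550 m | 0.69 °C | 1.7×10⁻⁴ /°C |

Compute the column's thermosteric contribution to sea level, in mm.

180 mm of thermosteric rise

Layer 1: 1.6 × 60 × 3.5×10⁻⁴ = 0.03360 m
Layer 2: 2.9×10⁻⁴ × 190 × 1.3 = 0.07163 m
Layer 3: 0.34 × 170 × 2.3×10⁻⁴ = 0.013294 m
420–970 m: 1.7×10⁻⁴ × 550 × 0.69 = 0.064515 m
Δh = 0.03360 + 0.07163 + 0.013294 + 0.064515 = 0.183039 m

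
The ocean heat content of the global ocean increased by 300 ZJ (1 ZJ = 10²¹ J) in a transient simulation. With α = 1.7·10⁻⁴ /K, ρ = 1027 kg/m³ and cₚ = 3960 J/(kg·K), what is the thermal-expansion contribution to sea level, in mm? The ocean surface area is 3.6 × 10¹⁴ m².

Per unit area: Q = 300×10²¹ / (3.6×10¹⁴) ≈ 8.333×10⁸ J/m²
Δh = αQ/(ρcₚ) = 1.7×10⁻⁴ × 8.333×10⁸ / (1027 × 3960) ≈ 0.034833 m

Δh ≈ 34.8 mm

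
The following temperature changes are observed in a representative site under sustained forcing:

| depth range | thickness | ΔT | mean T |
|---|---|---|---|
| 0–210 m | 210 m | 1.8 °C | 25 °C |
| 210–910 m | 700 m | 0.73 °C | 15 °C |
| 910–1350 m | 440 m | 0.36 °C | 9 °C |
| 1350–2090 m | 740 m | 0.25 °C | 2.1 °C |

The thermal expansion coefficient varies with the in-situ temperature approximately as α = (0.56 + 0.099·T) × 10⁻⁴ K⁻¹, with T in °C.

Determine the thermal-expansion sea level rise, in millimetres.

Layer 1: α = (0.56 + 0.099×25)×10⁻⁴ = 3.035×10⁻⁴ K⁻¹
Layer 2: α = (0.56 + 0.099×15)×10⁻⁴ = 2.045×10⁻⁴ K⁻¹
Layer 3: α = (0.56 + 0.099×9)×10⁻⁴ = 1.451×10⁻⁴ K⁻¹
Layer 4: α = (0.56 + 0.099×2.1)×10⁻⁴ = 0.7679×10⁻⁴ K⁻¹
Layer 1: 1.8 × 210 × 3.035×10⁻⁴ = 0.114723 m
Layer 2: 2.045×10⁻⁴ × 700 × 0.73 = 0.1044995 m
910–1350 m: 1.451×10⁻⁴ × 440 × 0.36 = 0.02298384 m
740 × 0.7679×10⁻⁴ × 0.25 = 0.01420615 m
Δh = 0.114723 + 0.1044995 + 0.02298384 + 0.01420615 = 0.25641249 m

about 260 mm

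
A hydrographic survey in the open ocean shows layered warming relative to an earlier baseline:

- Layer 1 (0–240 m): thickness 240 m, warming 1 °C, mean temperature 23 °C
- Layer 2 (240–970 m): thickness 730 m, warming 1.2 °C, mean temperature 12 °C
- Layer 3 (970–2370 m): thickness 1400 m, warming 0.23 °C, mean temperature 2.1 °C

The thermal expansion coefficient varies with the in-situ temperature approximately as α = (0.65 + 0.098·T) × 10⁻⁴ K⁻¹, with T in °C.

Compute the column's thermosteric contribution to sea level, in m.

0.257 m of thermosteric rise

Layer 1: α = (0.65 + 0.098×23)×10⁻⁴ = 2.904×10⁻⁴ K⁻¹
Layer 2: α = (0.65 + 0.098×12)×10⁻⁴ = 1.826×10⁻⁴ K⁻¹
Layer 3: α = (0.65 + 0.098×2.1)×10⁻⁴ = 0.8558×10⁻⁴ K⁻¹
0–240 m: 2.904×10⁻⁴ × 1 × 240 = 0.069696 m
240–970 m: 1.826×10⁻⁴ × 730 × 1.2 = 0.1599576 m
1400 × 0.23 × 0.8558×10⁻⁴ = 0.02755676 m
Δh = 0.069696 + 0.1599576 + 0.02755676 = 0.25721036 m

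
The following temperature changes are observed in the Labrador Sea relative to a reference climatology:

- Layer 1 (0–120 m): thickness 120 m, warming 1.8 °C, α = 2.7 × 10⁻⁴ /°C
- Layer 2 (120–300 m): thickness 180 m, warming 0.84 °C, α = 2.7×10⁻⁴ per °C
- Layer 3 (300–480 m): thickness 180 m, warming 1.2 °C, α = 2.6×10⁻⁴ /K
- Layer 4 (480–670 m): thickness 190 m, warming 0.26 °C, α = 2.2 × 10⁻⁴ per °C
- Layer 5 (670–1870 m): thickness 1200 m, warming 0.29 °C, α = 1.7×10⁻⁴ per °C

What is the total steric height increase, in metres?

0–120 m: 120 × 1.8 × 2.7×10⁻⁴ = 0.05832 m
120–300 m: 180 × 0.84 × 2.7×10⁻⁴ = 0.040824 m
300–480 m: 2.6×10⁻⁴ × 180 × 1.2 = 0.05616 m
480–670 m: 190 × 2.2×10⁻⁴ × 0.26 = 0.010868 m
1.7×10⁻⁴ × 0.29 × 1200 = 0.05916 m
Δh = 0.05832 + 0.040824 + 0.05616 + 0.010868 + 0.05916 = 0.225332 m

Δh ≈ 0.225 m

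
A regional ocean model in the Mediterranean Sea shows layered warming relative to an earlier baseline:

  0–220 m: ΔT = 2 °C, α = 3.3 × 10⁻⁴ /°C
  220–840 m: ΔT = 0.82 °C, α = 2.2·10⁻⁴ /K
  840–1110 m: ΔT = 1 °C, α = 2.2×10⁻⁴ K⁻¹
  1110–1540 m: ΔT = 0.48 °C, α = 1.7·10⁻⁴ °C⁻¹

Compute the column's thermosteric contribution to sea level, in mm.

352 mm of thermosteric rise

220 × 2 × 3.3×10⁻⁴ = 0.14520 m
220–840 m: 2.2×10⁻⁴ × 0.82 × 620 = 0.111848 m
1 × 2.2×10⁻⁴ × 270 = 0.05940 m
430 × 0.48 × 1.7×10⁻⁴ = 0.035088 m
Δh = 0.14520 + 0.111848 + 0.05940 + 0.035088 = 0.351536 m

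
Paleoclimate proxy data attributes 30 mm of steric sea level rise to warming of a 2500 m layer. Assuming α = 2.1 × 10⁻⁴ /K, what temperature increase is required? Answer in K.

ΔT = Δh/(αH) = 0.03 / (2.1×10⁻⁴ × 2500) ≈ 0.05714 K

ΔT ≈ 0.057 K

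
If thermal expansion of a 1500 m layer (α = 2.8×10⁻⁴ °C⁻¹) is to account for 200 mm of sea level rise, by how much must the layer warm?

0.48 K

ΔT = Δh/(αH) = 0.2 / (2.8×10⁻⁴ × 1500) ≈ 0.4762 K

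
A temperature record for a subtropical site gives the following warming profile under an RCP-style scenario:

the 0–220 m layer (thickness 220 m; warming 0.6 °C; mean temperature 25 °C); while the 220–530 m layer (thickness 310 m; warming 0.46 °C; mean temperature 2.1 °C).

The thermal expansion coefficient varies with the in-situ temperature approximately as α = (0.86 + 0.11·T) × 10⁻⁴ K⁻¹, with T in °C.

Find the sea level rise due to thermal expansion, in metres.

Layer 1: α = (0.86 + 0.11×25)×10⁻⁴ = 3.61×10⁻⁴ K⁻¹
Layer 2: α = (0.86 + 0.11×2.1)×10⁻⁴ = 1.091×10⁻⁴ K⁻¹
Layer 1: 220 × 3.61×10⁻⁴ × 0.6 = 0.047652 m
220–530 m: 310 × 1.091×10⁻⁴ × 0.46 = 0.01555766 m
Δh = 0.047652 + 0.01555766 = 0.06320966 m ≈ 0.0632 m

Δh ≈ 0.0632 m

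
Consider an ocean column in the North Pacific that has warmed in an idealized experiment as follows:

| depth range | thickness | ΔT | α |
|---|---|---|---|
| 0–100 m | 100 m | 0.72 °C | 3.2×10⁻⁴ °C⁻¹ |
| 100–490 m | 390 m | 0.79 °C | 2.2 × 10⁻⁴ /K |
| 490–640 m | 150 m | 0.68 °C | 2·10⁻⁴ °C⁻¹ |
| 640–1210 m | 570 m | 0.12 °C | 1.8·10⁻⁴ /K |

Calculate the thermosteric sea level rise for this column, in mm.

Δh = 120 mm

100 × 3.2×10⁻⁴ × 0.72 = 0.02304 m
100–490 m: 2.2×10⁻⁴ × 0.79 × 390 = 0.067782 m
150 × 0.68 × 2×10⁻⁴ = 0.02040 m
1.8×10⁻⁴ × 0.12 × 570 = 0.012312 m
Δh = 0.02304 + 0.067782 + 0.02040 + 0.012312 = 0.123534 m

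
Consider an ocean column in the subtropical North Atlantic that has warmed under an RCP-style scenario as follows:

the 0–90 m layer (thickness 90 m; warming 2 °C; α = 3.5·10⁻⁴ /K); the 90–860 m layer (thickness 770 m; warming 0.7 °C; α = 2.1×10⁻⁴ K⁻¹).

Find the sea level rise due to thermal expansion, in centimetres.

Δh ≈ 17.6 cm

0–90 m: 3.5×10⁻⁴ × 2 × 90 = 0.06300 m
0.7 × 770 × 2.1×10⁻⁴ = 0.11319 m
Δh = 0.06300 + 0.11319 = 0.17619 m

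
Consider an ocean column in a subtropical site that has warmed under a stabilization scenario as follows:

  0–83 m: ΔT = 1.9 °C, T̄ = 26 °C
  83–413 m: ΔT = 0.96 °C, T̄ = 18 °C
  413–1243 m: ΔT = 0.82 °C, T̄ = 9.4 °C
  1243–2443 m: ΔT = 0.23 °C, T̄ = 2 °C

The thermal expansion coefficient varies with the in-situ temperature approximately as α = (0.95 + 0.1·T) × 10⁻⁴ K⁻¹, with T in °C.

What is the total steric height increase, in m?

0.303 m of thermosteric rise

Layer 1: α = (0.95 + 0.1×26)×10⁻⁴ = 3.55×10⁻⁴ K⁻¹
Layer 2: α = (0.95 + 0.1×18)×10⁻⁴ = 2.75×10⁻⁴ K⁻¹
Layer 3: α = (0.95 + 0.1×9.4)×10⁻⁴ = 1.89×10⁻⁴ K⁻¹
Layer 4: α = (0.95 + 0.1×2)×10⁻⁴ = 1.15×10⁻⁴ K⁻¹
83 × 1.9 × 3.55×10⁻⁴ = 0.0559835 m
330 × 2.75×10⁻⁴ × 0.96 = 0.08712 m
Layer 3: 830 × 1.89×10⁻⁴ × 0.82 = 0.1286334 m
Layer 4: 1.15×10⁻⁴ × 1200 × 0.23 = 0.03174 m
Δh = 0.0559835 + 0.08712 + 0.1286334 + 0.03174 = 0.3034769 m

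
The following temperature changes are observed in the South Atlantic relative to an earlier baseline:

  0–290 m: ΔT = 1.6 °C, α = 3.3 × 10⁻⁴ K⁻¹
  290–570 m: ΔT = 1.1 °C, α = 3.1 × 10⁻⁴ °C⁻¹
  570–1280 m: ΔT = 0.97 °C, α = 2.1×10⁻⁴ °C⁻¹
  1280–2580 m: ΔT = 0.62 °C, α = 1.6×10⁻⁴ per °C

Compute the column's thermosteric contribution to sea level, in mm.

0–290 m: 290 × 3.3×10⁻⁴ × 1.6 = 0.15312 m
Layer 2: 1.1 × 3.1×10⁻⁴ × 280 = 0.09548 m
570–1280 m: 0.97 × 2.1×10⁻⁴ × 710 = 0.144627 m
1300 × 0.62 × 1.6×10⁻⁴ = 0.12896 m
Δh = 0.15312 + 0.09548 + 0.144627 + 0.12896 = 0.522187 m ≈ 522 mm

Δh ≈ 522 mm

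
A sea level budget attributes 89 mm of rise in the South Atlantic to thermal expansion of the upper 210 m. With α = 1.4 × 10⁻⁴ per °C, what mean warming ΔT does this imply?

ΔT = Δh/(αH) = 0.089 / (1.4×10⁻⁴ × 210) ≈ 3.027 °C

ΔT ≈ 3.03 °C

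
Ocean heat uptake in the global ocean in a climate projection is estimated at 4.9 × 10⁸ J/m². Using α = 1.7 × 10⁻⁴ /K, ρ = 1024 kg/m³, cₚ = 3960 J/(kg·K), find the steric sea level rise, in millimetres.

Δh = 21 mm

Δh = αQ/(ρcₚ) = 1.7×10⁻⁴ × 4.9×10⁸ / (1024 × 3960) ≈ 0.020542 m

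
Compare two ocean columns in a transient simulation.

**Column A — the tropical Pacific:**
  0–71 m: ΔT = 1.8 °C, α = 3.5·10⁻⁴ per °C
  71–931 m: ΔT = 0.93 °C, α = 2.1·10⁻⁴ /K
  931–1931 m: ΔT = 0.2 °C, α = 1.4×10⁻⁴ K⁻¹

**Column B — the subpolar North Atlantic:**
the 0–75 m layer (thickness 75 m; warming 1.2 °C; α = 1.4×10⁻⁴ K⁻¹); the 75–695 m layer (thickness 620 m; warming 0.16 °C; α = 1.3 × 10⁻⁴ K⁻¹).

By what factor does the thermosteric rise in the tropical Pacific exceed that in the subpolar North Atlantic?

A 0–71 m: 1.8 × 71 × 3.5×10⁻⁴ = 0.04473 m
A 71–931 m: 860 × 2.1×10⁻⁴ × 0.93 = 0.167958 m
A 1000 × 0.2 × 1.4×10⁻⁴ = 0.02800 m
A total: 0.240688 m
B 0–75 m: 1.4×10⁻⁴ × 75 × 1.2 = 0.01260 m
B 75–695 m: 1.3×10⁻⁴ × 0.16 × 620 = 0.012896 m
B total: 0.025496 m
Ratio: 0.240688 / 0.025496 ≈ 9.440

≈ 9.44×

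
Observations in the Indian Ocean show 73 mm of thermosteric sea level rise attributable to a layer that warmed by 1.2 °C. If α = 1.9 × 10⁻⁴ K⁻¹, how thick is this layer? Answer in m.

H = Δh/(αΔT) = 0.073 / (1.9×10⁻⁴ × 1.2) ≈ 320.2 m

320 m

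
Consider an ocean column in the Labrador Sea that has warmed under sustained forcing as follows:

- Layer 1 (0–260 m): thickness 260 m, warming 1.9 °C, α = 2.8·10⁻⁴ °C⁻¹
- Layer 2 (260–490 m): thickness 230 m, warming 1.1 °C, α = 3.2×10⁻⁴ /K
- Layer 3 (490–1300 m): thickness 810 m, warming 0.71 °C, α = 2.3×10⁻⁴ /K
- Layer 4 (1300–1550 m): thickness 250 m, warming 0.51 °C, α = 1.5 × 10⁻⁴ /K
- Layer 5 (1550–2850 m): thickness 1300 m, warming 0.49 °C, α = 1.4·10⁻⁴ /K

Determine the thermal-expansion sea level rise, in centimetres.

260 × 1.9 × 2.8×10⁻⁴ = 0.13832 m
Layer 2: 1.1 × 230 × 3.2×10⁻⁴ = 0.08096 m
Layer 3: 810 × 0.71 × 2.3×10⁻⁴ = 0.132273 m
1300–1550 m: 0.51 × 250 × 1.5×10⁻⁴ = 0.019125 m
Layer 5: 1300 × 0.49 × 1.4×10⁻⁴ = 0.08918 m
Δh = 0.13832 + 0.08096 + 0.132273 + 0.019125 + 0.08918 = 0.459858 m

46 cm of thermosteric rise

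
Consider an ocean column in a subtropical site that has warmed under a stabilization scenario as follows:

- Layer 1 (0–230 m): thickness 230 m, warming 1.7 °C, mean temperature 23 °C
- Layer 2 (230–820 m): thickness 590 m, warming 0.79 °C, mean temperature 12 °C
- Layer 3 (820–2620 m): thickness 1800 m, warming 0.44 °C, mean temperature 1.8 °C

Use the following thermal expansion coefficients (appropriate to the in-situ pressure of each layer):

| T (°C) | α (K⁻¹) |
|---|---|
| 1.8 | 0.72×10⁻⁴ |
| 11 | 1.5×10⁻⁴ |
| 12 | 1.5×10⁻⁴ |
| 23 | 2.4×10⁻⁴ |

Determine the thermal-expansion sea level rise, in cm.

Δh = 22.1 cm

Layer 1 at 23 °C → α = 2.4×10⁻⁴ K⁻¹
Layer 2 at 12 °C → α = 1.5×10⁻⁴ K⁻¹
Layer 3 at 1.8 °C → α = 0.72×10⁻⁴ K⁻¹
0–230 m: 230 × 1.7 × 2.4×10⁻⁴ = 0.09384 m
0.79 × 1.5×10⁻⁴ × 590 = 0.069915 m
Layer 3: 0.44 × 1800 × 0.72×10⁻⁴ = 0.057024 m
Δh = 0.09384 + 0.069915 + 0.057024 = 0.220779 m ≈ 22.1 cm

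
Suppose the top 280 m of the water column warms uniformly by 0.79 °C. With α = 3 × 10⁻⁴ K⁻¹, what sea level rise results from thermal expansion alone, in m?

Δh = αΔT·H = 3×10⁻⁴ × 0.79 × 280 = 0.06636 m

about 0.0664 m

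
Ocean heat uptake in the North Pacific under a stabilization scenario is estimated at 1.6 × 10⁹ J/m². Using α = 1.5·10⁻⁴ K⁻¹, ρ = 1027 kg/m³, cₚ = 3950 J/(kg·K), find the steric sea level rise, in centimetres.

Δh ≈ 5.9 cm

Δh = αQ/(ρcₚ) = 1.5×10⁻⁴ × 1.6×10⁹ / (1027 × 3950) ≈ 0.059162 m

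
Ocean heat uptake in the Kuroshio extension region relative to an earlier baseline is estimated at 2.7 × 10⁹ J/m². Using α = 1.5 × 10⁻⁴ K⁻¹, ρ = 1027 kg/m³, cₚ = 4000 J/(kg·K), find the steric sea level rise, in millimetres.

98.6 mm

Δh = αQ/(ρcₚ) = 1.5×10⁻⁴ × 2.7×10⁹ / (1027 × 4000) ≈ 0.098588 m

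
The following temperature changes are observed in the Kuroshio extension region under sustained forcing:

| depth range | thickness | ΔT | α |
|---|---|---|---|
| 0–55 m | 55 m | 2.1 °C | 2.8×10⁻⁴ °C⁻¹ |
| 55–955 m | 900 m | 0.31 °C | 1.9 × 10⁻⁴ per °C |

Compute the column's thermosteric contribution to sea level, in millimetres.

2.8×10⁻⁴ × 55 × 2.1 = 0.03234 m
Layer 2: 900 × 1.9×10⁻⁴ × 0.31 = 0.05301 m
Δh = 0.03234 + 0.05301 = 0.08535 m ≈ 85 mm

Δh ≈ 85 mm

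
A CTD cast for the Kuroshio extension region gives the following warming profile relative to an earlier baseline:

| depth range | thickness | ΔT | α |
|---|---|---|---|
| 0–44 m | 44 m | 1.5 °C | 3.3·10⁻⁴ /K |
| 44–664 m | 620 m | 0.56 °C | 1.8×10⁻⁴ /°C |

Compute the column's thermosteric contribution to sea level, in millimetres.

0–44 m: 3.3×10⁻⁴ × 1.5 × 44 = 0.02178 m
620 × 0.56 × 1.8×10⁻⁴ = 0.062496 m
Δh = 0.02178 + 0.062496 = 0.084276 m ≈ 84 mm

84 mm of thermosteric rise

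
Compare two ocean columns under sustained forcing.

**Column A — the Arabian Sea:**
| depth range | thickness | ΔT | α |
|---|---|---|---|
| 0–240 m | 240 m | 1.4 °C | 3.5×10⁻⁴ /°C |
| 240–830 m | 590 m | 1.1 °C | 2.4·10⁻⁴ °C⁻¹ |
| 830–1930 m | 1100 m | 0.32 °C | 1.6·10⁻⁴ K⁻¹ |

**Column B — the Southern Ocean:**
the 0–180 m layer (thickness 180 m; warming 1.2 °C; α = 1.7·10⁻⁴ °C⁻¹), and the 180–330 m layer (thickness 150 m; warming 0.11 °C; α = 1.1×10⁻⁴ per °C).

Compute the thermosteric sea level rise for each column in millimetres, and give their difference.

A 3.5×10⁻⁴ × 240 × 1.4 = 0.11760 m
A 1.1 × 590 × 2.4×10⁻⁴ = 0.15576 m
A 830–1930 m: 0.32 × 1100 × 1.6×10⁻⁴ = 0.05632 m
A total: 0.32968 m
B Layer 1: 1.7×10⁻⁴ × 1.2 × 180 = 0.03672 m
B 180–330 m: 150 × 0.11 × 1.1×10⁻⁴ = 0.001815 m
B total: 0.038535 m
Difference: 0.32968 − 0.038535 = 0.291145 m

Δh_A ≈ 330 mm, Δh_B ≈ 39 mm; difference ≈ 290 mm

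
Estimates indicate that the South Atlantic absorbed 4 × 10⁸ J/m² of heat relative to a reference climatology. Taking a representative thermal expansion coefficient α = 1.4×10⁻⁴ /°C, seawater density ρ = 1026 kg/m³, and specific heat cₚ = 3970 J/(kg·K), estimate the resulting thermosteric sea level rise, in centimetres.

1.4 cm

Δh = αQ/(ρcₚ) = 1.4×10⁻⁴ × 4×10⁸ / (1026 × 3970) ≈ 0.013748 m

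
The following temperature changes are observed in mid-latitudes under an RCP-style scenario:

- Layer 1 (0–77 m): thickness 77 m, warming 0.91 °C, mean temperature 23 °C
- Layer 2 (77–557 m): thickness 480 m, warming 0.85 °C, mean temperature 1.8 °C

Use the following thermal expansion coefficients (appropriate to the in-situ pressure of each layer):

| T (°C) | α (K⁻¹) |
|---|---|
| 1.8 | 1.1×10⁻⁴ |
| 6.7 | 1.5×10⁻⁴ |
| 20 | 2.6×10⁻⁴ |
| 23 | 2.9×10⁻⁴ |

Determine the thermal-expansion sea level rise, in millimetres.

65 mm of thermosteric rise

Layer 1 at 23 °C → α = 2.9×10⁻⁴ K⁻¹
Layer 2 at 1.8 °C → α = 1.1×10⁻⁴ K⁻¹
77 × 2.9×10⁻⁴ × 0.91 = 0.0203203 m
77–557 m: 1.1×10⁻⁴ × 480 × 0.85 = 0.04488 m
Δh = 0.0203203 + 0.04488 = 0.0652003 m ≈ 65 mm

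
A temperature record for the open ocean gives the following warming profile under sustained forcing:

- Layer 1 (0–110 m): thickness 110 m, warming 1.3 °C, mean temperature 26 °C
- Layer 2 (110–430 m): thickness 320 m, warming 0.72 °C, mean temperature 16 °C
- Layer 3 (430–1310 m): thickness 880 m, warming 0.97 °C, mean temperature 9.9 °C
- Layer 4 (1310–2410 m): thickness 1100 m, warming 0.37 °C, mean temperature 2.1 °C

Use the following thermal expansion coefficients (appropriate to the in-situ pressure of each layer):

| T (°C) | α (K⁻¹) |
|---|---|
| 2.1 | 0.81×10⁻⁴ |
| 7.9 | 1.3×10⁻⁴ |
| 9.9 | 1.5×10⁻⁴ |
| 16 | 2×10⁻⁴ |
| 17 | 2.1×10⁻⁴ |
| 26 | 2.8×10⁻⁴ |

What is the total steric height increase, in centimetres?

24.7 cm of thermosteric rise

Layer 1 at 26 °C → α = 2.8×10⁻⁴ K⁻¹
Layer 2 at 16 °C → α = 2×10⁻⁴ K⁻¹
Layer 3 at 9.9 °C → α = 1.5×10⁻⁴ K⁻¹
Layer 4 at 2.1 °C → α = 0.81×10⁻⁴ K⁻¹
1.3 × 110 × 2.8×10⁻⁴ = 0.04004 m
Layer 2: 2×10⁻⁴ × 0.72 × 320 = 0.04608 m
Layer 3: 0.97 × 1.5×10⁻⁴ × 880 = 0.12804 m
0.37 × 1100 × 0.81×10⁻⁴ = 0.032967 m
Δh = 0.04004 + 0.04608 + 0.12804 + 0.032967 = 0.247127 m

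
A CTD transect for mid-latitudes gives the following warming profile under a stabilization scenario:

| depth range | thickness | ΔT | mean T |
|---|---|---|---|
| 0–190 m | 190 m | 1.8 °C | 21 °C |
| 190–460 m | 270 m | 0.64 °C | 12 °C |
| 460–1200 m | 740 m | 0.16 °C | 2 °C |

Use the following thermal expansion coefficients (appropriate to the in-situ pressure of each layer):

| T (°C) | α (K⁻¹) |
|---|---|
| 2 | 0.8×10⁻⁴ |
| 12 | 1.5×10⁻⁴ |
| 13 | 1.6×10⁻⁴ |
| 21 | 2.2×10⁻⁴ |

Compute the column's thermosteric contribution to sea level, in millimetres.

Layer 1 at 21 °C → α = 2.2×10⁻⁴ K⁻¹
Layer 2 at 12 °C → α = 1.5×10⁻⁴ K⁻¹
Layer 3 at 2 °C → α = 0.8×10⁻⁴ K⁻¹
0–190 m: 1.8 × 2.2×10⁻⁴ × 190 = 0.07524 m
Layer 2: 0.64 × 270 × 1.5×10⁻⁴ = 0.02592 m
460–1200 m: 0.16 × 740 × 0.8×10⁻⁴ = 0.009472 m
Δh = 0.07524 + 0.02592 + 0.009472 = 0.110632 m ≈ 110 mm

Δh = 110 mm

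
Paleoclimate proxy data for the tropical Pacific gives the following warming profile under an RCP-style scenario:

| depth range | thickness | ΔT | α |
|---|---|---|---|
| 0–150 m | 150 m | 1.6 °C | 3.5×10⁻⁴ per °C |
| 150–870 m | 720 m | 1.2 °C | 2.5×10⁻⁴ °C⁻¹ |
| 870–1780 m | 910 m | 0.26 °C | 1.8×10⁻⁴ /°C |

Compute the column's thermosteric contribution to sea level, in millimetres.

3.5×10⁻⁴ × 1.6 × 150 = 0.08400 m
150–870 m: 2.5×10⁻⁴ × 720 × 1.2 = 0.21600 m
Layer 3: 0.26 × 1.8×10⁻⁴ × 910 = 0.042588 m
Δh = 0.08400 + 0.21600 + 0.042588 = 0.342588 m ≈ 343 mm

343 mm of thermosteric rise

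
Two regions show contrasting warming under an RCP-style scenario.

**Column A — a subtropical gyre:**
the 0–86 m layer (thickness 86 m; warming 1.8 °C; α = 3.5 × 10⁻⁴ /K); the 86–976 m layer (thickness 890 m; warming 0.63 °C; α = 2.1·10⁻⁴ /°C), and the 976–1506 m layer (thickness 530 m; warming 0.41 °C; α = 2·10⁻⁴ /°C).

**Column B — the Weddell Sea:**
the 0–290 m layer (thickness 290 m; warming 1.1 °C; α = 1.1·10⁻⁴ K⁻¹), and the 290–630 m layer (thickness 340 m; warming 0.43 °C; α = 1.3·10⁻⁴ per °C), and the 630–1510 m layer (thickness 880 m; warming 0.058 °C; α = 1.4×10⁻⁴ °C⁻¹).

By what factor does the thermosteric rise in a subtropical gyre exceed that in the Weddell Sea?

a factor of 3.52

A Layer 1: 1.8 × 3.5×10⁻⁴ × 86 = 0.05418 m
A Layer 2: 2.1×10⁻⁴ × 0.63 × 890 = 0.117747 m
A Layer 3: 530 × 2×10⁻⁴ × 0.41 = 0.04346 m
A total: 0.215387 m
B 290 × 1.1 × 1.1×10⁻⁴ = 0.03509 m
B Layer 2: 1.3×10⁻⁴ × 0.43 × 340 = 0.019006 m
B 0.058 × 880 × 1.4×10⁻⁴ = 0.0071456 m
B total: 0.0612416 m
Ratio: 0.215387 / 0.0612416 ≈ 3.517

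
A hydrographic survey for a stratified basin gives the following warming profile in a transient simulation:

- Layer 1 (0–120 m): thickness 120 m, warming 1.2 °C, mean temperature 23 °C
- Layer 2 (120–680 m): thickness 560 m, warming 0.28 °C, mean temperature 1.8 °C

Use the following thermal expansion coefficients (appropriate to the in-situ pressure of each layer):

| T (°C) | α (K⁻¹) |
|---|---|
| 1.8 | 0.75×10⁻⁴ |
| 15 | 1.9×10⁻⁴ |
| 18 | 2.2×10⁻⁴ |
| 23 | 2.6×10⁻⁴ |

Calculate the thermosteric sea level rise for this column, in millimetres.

about 49 mm

Layer 1 at 23 °C → α = 2.6×10⁻⁴ K⁻¹
Layer 2 at 1.8 °C → α = 0.75×10⁻⁴ K⁻¹
120 × 1.2 × 2.6×10⁻⁴ = 0.03744 m
120–680 m: 0.28 × 560 × 0.75×10⁻⁴ = 0.01176 m
Δh = 0.03744 + 0.01176 = 0.04920 m ≈ 49 mm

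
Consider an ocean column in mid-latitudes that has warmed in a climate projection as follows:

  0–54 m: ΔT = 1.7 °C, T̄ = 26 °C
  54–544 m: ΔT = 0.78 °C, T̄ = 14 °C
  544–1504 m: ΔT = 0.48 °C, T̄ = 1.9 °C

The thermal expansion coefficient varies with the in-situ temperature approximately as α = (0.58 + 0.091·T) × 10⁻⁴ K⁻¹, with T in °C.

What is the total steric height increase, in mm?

Layer 1: α = (0.58 + 0.091×26)×10⁻⁴ = 2.946×10⁻⁴ K⁻¹
Layer 2: α = (0.58 + 0.091×14)×10⁻⁴ = 1.854×10⁻⁴ K⁻¹
Layer 3: α = (0.58 + 0.091×1.9)×10⁻⁴ = 0.7529×10⁻⁴ K⁻¹
Layer 1: 1.7 × 2.946×10⁻⁴ × 54 = 0.02704428 m
490 × 1.854×10⁻⁴ × 0.78 = 0.07085988 m
Layer 3: 960 × 0.7529×10⁻⁴ × 0.48 = 0.034693632 m
Δh = 0.02704428 + 0.07085988 + 0.034693632 = 0.132597792 m ≈ 133 mm

Δh ≈ 133 mm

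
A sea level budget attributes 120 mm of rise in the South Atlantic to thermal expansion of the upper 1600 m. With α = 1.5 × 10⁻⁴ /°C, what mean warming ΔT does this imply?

0.50 °C

ΔT = Δh/(αH) = 0.12 / (1.5×10⁻⁴ × 1600) = 0.5000 °C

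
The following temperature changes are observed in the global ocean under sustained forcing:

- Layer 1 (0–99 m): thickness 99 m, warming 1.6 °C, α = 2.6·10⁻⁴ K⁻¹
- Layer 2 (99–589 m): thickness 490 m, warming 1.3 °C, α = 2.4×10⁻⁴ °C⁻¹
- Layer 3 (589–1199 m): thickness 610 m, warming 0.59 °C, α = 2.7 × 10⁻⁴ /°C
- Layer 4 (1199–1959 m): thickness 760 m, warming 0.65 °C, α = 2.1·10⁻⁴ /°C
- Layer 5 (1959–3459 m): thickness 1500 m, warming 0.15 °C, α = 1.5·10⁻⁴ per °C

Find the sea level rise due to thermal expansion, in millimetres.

0–99 m: 2.6×10⁻⁴ × 1.6 × 99 = 0.041184 m
Layer 2: 490 × 2.4×10⁻⁴ × 1.3 = 0.15288 m
589–1199 m: 2.7×10⁻⁴ × 0.59 × 610 = 0.097173 m
1199–1959 m: 760 × 0.65 × 2.1×10⁻⁴ = 0.10374 m
1.5×10⁻⁴ × 0.15 × 1500 = 0.03375 m
Δh = 0.041184 + 0.15288 + 0.097173 + 0.10374 + 0.03375 = 0.428727 m

Δh ≈ 430 mm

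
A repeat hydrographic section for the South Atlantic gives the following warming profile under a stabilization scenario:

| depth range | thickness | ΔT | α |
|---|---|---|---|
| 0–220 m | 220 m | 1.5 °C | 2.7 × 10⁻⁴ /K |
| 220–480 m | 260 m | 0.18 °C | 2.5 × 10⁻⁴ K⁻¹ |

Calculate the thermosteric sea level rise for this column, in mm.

about 101 mm

Layer 1: 220 × 2.7×10⁻⁴ × 1.5 = 0.08910 m
220–480 m: 260 × 2.5×10⁻⁴ × 0.18 = 0.01170 m
Δh = 0.08910 + 0.01170 = 0.10080 m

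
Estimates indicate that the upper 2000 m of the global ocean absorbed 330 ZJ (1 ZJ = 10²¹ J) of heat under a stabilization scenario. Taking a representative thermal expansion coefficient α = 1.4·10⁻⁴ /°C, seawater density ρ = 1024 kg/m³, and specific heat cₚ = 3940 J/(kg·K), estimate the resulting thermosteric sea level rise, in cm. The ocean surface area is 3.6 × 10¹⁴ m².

Per unit area: Q = 330×10²¹ / (3.6×10¹⁴) ≈ 9.167×10⁸ J/m²
Δh = αQ/(ρcₚ) = 1.4×10⁻⁴ × 9.167×10⁸ / (1024 × 3940) ≈ 0.03181 m

Δh ≈ 3.2 cm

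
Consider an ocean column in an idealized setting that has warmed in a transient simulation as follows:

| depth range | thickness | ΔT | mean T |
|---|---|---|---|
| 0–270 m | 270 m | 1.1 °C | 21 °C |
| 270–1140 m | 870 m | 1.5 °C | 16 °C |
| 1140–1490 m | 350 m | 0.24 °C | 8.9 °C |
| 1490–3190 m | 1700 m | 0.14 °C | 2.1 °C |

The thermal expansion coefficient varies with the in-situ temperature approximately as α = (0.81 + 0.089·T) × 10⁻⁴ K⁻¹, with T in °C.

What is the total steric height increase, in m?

Layer 1: α = (0.81 + 0.089×21)×10⁻⁴ = 2.679×10⁻⁴ K⁻¹
Layer 2: α = (0.81 + 0.089×16)×10⁻⁴ = 2.234×10⁻⁴ K⁻¹
Layer 3: α = (0.81 + 0.089×8.9)×10⁻⁴ = 1.6021×10⁻⁴ K⁻¹
Layer 4: α = (0.81 + 0.089×2.1)×10⁻⁴ = 0.9969×10⁻⁴ K⁻¹
Layer 1: 2.679×10⁻⁴ × 1.1 × 270 = 0.0795663 m
270–1140 m: 2.234×10⁻⁴ × 870 × 1.5 = 0.291537 m
Layer 3: 350 × 1.6021×10⁻⁴ × 0.24 = 0.01345764 m
Layer 4: 1700 × 0.14 × 0.9969×10⁻⁴ = 0.02372622 m
Δh = 0.0795663 + 0.291537 + 0.01345764 + 0.02372622 = 0.40828716 m ≈ 0.408 m

Δh ≈ 0.408 m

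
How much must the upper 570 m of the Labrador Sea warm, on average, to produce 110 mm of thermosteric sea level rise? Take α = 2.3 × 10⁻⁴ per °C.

ΔT = Δh/(αH) = 0.11 / (2.3×10⁻⁴ × 570) ≈ 0.8391 °C

0.84 °C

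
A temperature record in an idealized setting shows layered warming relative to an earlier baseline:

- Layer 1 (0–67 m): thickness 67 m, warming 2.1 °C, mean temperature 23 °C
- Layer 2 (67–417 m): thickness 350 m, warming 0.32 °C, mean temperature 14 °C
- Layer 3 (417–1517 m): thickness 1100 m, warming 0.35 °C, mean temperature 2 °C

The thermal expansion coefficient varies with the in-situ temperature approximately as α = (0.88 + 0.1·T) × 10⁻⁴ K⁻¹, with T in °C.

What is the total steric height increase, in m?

Layer 1: α = (0.88 + 0.1×23)×10⁻⁴ = 3.18×10⁻⁴ K⁻¹
Layer 2: α = (0.88 + 0.1×14)×10⁻⁴ = 2.28×10⁻⁴ K⁻¹
Layer 3: α = (0.88 + 0.1×2)×10⁻⁴ = 1.08×10⁻⁴ K⁻¹
Layer 1: 2.1 × 67 × 3.18×10⁻⁴ = 0.0447426 m
Layer 2: 350 × 0.32 × 2.28×10⁻⁴ = 0.025536 m
Layer 3: 1.08×10⁻⁴ × 0.35 × 1100 = 0.04158 m
Δh = 0.0447426 + 0.025536 + 0.04158 = 0.1118586 m ≈ 0.11 m

Δh ≈ 0.11 m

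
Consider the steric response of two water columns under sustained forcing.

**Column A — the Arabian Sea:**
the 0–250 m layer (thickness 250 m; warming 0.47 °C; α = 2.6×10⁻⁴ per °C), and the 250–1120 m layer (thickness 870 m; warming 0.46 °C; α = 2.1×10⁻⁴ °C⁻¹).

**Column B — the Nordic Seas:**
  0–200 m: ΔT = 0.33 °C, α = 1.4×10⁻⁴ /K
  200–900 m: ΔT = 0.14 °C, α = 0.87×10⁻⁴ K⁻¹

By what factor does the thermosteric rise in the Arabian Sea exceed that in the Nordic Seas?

A 2.6×10⁻⁴ × 0.47 × 250 = 0.03055 m
A Layer 2: 0.46 × 2.1×10⁻⁴ × 870 = 0.084042 m
A total: 0.114592 m
B 200 × 0.33 × 1.4×10⁻⁴ = 0.00924 m
B 0.14 × 700 × 0.87×10⁻⁴ = 0.008526 m
B total: 0.017766 m
Ratio: 0.114592 / 0.017766 ≈ 6.450

a factor of 6.45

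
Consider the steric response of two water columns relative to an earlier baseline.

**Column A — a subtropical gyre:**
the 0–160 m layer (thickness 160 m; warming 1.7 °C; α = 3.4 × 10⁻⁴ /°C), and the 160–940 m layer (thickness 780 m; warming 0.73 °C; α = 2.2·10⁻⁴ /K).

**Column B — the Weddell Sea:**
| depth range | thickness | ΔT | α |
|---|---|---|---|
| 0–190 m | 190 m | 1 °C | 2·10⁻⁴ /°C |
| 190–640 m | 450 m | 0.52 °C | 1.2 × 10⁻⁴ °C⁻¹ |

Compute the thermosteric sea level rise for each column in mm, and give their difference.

A Layer 1: 1.7 × 160 × 3.4×10⁻⁴ = 0.09248 m
A 160–940 m: 2.2×10⁻⁴ × 780 × 0.73 = 0.125268 m
A total: 0.217748 m
B 2×10⁻⁴ × 190 × 1 = 0.03800 m
B 190–640 m: 0.52 × 1.2×10⁻⁴ × 450 = 0.02808 m
B total: 0.06608 m
Difference: 0.217748 − 0.06608 = 0.151668 m

A: 218 mm; B: 66.1 mm; difference 152 mm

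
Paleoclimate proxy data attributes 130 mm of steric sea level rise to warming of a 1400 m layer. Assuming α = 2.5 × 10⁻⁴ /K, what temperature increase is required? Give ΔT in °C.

ΔT = Δh/(αH) = 0.13 / (2.5×10⁻⁴ × 1400) ≈ 0.3714 °C

about 0.371 °C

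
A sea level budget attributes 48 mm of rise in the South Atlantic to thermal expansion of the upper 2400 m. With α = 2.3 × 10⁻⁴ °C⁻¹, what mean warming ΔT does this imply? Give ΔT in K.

about 0.0870 K

ΔT = Δh/(αH) = 0.048 / (2.3×10⁻⁴ × 2400) ≈ 0.08696 K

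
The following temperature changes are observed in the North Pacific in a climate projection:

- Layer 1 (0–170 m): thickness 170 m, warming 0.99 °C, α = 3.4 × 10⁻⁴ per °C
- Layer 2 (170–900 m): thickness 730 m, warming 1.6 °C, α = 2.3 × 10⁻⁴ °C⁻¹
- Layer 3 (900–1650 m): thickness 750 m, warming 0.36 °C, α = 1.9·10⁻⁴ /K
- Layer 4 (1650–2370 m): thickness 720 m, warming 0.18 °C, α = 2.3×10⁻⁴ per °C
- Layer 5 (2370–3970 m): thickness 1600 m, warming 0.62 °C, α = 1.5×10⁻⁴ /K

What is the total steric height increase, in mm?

about 556 mm

170 × 0.99 × 3.4×10⁻⁴ = 0.057222 m
1.6 × 2.3×10⁻⁴ × 730 = 0.26864 m
0.36 × 1.9×10⁻⁴ × 750 = 0.05130 m
720 × 2.3×10⁻⁴ × 0.18 = 0.029808 m
Layer 5: 1600 × 1.5×10⁻⁴ × 0.62 = 0.14880 m
Δh = 0.057222 + 0.26864 + 0.05130 + 0.029808 + 0.14880 = 0.55577 m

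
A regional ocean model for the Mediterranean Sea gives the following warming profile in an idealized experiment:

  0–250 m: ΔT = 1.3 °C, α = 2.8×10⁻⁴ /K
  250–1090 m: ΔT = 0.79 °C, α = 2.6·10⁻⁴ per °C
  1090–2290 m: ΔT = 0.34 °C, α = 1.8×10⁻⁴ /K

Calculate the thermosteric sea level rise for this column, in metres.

0.337 m of thermosteric rise

250 × 2.8×10⁻⁴ × 1.3 = 0.09100 m
840 × 2.6×10⁻⁴ × 0.79 = 0.172536 m
1.8×10⁻⁴ × 0.34 × 1200 = 0.07344 m
Δh = 0.09100 + 0.172536 + 0.07344 = 0.336976 m ≈ 0.337 m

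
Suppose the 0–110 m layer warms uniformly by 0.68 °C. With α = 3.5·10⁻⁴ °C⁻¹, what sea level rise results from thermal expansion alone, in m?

about 0.0262 m

Δh = αΔT·H = 3.5×10⁻⁴ × 0.68 × 110 = 0.02618 m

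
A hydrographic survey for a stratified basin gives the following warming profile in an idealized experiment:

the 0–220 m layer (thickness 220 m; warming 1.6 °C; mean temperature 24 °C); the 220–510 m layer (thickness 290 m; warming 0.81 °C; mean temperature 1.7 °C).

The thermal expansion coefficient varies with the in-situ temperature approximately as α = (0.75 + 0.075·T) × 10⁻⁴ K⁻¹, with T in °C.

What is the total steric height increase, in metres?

Layer 1: α = (0.75 + 0.075×24)×10⁻⁴ = 2.55×10⁻⁴ K⁻¹
Layer 2: α = (0.75 + 0.075×1.7)×10⁻⁴ = 0.8775×10⁻⁴ K⁻¹
Layer 1: 2.55×10⁻⁴ × 1.6 × 220 = 0.08976 m
0.81 × 0.8775×10⁻⁴ × 290 = 0.020612475 m
Δh = 0.08976 + 0.020612475 = 0.110372475 m ≈ 0.11 m

Δh = 0.11 m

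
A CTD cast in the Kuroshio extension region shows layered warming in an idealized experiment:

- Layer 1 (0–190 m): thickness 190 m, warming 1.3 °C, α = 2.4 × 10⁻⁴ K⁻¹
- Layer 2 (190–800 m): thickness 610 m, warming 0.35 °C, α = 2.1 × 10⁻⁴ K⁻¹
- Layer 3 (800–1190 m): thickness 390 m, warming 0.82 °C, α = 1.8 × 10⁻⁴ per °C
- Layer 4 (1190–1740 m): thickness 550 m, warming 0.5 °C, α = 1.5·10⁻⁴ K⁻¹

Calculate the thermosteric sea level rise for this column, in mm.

203 mm

190 × 1.3 × 2.4×10⁻⁴ = 0.05928 m
Layer 2: 2.1×10⁻⁴ × 0.35 × 610 = 0.044835 m
390 × 0.82 × 1.8×10⁻⁴ = 0.057564 m
1190–1740 m: 550 × 1.5×10⁻⁴ × 0.5 = 0.04125 m
Δh = 0.05928 + 0.044835 + 0.057564 + 0.04125 = 0.202929 m ≈ 203 mm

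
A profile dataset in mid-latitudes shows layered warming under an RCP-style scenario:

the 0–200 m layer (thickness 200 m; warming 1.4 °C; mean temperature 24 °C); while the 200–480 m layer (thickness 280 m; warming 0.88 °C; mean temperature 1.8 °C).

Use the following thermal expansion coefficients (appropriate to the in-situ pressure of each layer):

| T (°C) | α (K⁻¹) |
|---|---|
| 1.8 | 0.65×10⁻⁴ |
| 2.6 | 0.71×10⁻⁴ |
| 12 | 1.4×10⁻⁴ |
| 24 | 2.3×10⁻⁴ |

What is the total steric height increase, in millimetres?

Δh ≈ 80 mm

Layer 1 at 24 °C → α = 2.3×10⁻⁴ K⁻¹
Layer 2 at 1.8 °C → α = 0.65×10⁻⁴ K⁻¹
200 × 1.4 × 2.3×10⁻⁴ = 0.06440 m
0.88 × 280 × 0.65×10⁻⁴ = 0.016016 m
Δh = 0.06440 + 0.016016 = 0.080416 m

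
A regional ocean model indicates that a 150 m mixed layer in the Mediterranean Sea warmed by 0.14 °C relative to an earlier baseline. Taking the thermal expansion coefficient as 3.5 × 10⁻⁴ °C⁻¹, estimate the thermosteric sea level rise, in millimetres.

Δh = αΔT·H = 3.5×10⁻⁴ × 0.14 × 150 = 0.00735 m

7.4 mm of thermosteric rise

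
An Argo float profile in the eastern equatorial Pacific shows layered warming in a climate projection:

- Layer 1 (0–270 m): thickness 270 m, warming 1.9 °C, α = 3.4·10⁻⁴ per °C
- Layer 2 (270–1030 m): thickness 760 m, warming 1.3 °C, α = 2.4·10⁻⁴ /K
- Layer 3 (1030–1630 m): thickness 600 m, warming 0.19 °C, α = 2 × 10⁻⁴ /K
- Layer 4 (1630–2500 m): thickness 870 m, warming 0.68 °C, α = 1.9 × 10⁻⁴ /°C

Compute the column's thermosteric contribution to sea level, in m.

0.55 m

270 × 1.9 × 3.4×10⁻⁴ = 0.17442 m
Layer 2: 760 × 2.4×10⁻⁴ × 1.3 = 0.23712 m
2×10⁻⁴ × 600 × 0.19 = 0.02280 m
1630–2500 m: 870 × 1.9×10⁻⁴ × 0.68 = 0.112404 m
Δh = 0.17442 + 0.23712 + 0.02280 + 0.112404 = 0.546744 m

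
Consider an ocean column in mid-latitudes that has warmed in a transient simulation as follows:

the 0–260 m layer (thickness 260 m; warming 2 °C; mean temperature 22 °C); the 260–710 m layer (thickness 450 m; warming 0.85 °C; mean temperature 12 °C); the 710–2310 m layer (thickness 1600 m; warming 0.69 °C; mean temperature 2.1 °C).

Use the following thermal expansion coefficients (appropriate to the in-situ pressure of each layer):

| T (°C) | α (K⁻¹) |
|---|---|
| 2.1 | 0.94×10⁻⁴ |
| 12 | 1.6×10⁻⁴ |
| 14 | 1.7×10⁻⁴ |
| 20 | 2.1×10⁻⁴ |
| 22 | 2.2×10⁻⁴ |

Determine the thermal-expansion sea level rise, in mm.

Layer 1 at 22 °C → α = 2.2×10⁻⁴ K⁻¹
Layer 2 at 12 °C → α = 1.6×10⁻⁴ K⁻¹
Layer 3 at 2.1 °C → α = 0.94×10⁻⁴ K⁻¹
Layer 1: 260 × 2.2×10⁻⁴ × 2 = 0.11440 m
260–710 m: 1.6×10⁻⁴ × 0.85 × 450 = 0.06120 m
Layer 3: 0.94×10⁻⁴ × 0.69 × 1600 = 0.103776 m
Δh = 0.11440 + 0.06120 + 0.103776 = 0.279376 m

279 mm of thermosteric rise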